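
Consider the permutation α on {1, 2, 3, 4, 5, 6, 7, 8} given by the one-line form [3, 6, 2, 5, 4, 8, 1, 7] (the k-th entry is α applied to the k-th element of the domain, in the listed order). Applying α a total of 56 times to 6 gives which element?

Tracing 6 → 8 → … returns to 6 after 6 steps, so 6 lies in a 6-cycle (1, 3, 2, 6, 8, 7).
On a 6-cycle, α^6 is the identity, so α^56 = α^2 there (56 ≡ 2 mod 6).
Advancing 2 steps from 6: 6 → 8 → 7.

7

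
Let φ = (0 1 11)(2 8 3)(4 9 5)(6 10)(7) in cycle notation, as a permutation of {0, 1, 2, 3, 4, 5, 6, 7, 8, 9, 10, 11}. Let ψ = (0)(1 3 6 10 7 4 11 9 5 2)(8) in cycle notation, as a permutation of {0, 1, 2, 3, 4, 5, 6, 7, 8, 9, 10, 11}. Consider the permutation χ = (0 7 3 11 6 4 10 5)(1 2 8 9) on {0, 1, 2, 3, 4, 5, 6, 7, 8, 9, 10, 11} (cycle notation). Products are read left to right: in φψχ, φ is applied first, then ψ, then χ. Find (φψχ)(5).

6

Apply the permutations in order: φ(5) = 4, then ψ(4) = 11, then χ(11) = 6. So (φψχ)(5) = 6.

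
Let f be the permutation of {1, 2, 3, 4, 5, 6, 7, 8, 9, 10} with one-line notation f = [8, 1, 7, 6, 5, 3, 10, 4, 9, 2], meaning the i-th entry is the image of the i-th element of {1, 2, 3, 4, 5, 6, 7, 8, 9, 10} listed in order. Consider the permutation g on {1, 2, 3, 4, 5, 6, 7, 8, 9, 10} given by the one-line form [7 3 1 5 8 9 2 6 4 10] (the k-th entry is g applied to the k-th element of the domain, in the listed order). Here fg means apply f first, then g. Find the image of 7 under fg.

(fg)(7) = g(f(7)). f(7) = 10, then g(10) = 10. So (fg)(7) = 10.

10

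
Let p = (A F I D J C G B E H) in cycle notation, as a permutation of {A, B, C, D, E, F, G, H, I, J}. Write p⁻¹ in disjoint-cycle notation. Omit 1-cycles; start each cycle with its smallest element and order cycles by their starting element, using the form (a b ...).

(A H E B G C J D I F)

Inverting a permutation written in cycle notation just reverses the order within every cycle.
After reversing and putting each cycle's least element first, p⁻¹ = (A H E B G C J D I F).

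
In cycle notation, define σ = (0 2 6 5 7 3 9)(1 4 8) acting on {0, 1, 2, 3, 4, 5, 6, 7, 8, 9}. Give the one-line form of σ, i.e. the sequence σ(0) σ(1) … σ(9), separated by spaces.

Each element maps to the next entry in its cycle (wrapping to the front): 0→2, 1→4, 2→6, 3→9, 4→8, 5→7, 6→5, 7→3, 8→1, 9→0.
Listing these in domain order gives 2 4 6 9 8 7 5 3 1 0.

2 4 6 9 8 7 5 3 1 0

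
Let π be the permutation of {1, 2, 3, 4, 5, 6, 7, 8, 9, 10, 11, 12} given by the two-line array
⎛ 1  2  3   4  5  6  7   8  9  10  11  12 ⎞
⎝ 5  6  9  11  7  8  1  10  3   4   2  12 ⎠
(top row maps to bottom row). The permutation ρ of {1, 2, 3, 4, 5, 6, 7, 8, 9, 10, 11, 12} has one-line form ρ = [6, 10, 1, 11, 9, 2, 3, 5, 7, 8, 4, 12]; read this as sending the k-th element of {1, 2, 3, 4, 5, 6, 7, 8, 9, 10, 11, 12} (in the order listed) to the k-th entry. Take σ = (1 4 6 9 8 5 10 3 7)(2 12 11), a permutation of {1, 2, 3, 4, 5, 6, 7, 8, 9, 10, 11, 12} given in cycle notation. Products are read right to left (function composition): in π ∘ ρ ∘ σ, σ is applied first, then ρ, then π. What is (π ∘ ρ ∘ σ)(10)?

5

Apply the permutations in order: σ(10) = 3, then ρ(3) = 1, then π(1) = 5. So (π ∘ ρ ∘ σ)(10) = 5.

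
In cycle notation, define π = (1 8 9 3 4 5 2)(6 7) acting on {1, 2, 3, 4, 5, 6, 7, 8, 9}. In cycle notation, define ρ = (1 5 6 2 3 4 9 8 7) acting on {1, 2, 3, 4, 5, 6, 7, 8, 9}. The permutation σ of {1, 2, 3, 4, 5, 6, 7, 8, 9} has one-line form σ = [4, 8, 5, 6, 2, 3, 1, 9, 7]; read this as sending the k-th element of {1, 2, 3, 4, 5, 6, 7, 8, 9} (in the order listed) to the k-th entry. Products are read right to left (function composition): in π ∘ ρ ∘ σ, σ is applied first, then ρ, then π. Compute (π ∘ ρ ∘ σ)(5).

4

Apply the permutations in order: σ(5) = 2, then ρ(2) = 3, then π(3) = 4. So (π ∘ ρ ∘ σ)(5) = 4.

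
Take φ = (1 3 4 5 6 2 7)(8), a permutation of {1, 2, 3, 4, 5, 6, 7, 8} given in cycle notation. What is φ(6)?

2

6 appears in (1 3 4 5 6 2 7); the next entry (wrapping around) is 2.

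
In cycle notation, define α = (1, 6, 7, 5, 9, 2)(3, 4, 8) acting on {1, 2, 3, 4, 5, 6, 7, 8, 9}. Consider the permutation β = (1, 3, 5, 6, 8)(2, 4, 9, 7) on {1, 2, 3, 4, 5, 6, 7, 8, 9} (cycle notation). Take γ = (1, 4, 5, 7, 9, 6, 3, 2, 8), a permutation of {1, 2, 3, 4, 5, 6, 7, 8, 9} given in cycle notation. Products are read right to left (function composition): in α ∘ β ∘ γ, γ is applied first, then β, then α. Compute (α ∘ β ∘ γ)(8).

Chase 8: γ(8) = 1; β(1) = 3; α(3) = 4. Hence (α ∘ β ∘ γ)(8) = 4.

4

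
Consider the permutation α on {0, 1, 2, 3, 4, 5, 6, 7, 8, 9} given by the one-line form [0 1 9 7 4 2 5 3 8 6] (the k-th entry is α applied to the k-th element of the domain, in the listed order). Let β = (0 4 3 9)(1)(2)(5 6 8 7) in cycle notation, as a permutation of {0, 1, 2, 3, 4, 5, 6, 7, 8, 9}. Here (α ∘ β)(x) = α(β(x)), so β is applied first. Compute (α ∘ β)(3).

6

First apply β: β(3) = 9, then α(9) = 6. Thus (α ∘ β)(3) = 6.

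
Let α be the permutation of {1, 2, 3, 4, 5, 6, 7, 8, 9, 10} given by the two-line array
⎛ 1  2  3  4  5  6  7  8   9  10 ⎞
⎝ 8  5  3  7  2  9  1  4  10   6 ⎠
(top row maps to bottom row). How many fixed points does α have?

1

The fixed points (elements with α(x) = x) are {3}, so there is 1.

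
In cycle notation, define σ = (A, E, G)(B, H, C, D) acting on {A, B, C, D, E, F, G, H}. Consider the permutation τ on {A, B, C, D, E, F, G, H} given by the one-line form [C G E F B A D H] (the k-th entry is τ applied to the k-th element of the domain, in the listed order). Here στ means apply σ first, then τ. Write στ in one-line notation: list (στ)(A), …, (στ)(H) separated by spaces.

(στ)(x) = τ(σ(x)). Computing each image: τ(σ(A)) = τ(E) = B, τ(σ(B)) = τ(H) = H, τ(σ(C)) = τ(D) = F, τ(σ(D)) = τ(B) = G, τ(σ(E)) = τ(G) = D, τ(σ(F)) = τ(F) = A, τ(σ(G)) = τ(A) = C, τ(σ(H)) = τ(C) = E.
Hence στ = [B H F G D A C E].

B H F G D A C E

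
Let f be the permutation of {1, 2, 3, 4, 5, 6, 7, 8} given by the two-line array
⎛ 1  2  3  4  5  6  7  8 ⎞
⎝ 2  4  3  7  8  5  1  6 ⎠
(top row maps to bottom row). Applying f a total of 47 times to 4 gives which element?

Tracing 4 → 7 → … returns to 4 after 4 steps, so 4 lies in a 4-cycle (1 2 4 7).
On a 4-cycle, f^4 is the identity, so f^47 = f^3 there (47 ≡ 3 mod 4).
Stepping 3 places around the cycle: 4 → 7 → 1 → 2.

2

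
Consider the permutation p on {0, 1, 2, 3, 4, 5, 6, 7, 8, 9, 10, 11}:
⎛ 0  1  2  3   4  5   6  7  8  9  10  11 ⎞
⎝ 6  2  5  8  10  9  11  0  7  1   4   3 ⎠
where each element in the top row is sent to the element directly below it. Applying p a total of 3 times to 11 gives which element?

7

Tracing 11 → 3 → … returns to 11 after 6 steps, so 11 lies in a 6-cycle (0 6 11 3 8 7).
Stepping 3 places around the cycle: 11 → 3 → 8 → 7.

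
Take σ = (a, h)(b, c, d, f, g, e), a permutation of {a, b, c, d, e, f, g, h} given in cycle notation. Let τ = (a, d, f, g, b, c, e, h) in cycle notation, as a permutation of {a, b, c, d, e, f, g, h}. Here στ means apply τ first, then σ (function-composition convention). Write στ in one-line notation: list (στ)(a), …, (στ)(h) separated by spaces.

f d b g a e c h

(στ)(x) = σ(τ(x)). Computing each image: σ(τ(a)) = σ(d) = f, σ(τ(b)) = σ(c) = d, σ(τ(c)) = σ(e) = b, σ(τ(d)) = σ(f) = g, σ(τ(e)) = σ(h) = a, σ(τ(f)) = σ(g) = e, σ(τ(g)) = σ(b) = c, σ(τ(h)) = σ(a) = h.
Hence στ = [f d b g a e c h].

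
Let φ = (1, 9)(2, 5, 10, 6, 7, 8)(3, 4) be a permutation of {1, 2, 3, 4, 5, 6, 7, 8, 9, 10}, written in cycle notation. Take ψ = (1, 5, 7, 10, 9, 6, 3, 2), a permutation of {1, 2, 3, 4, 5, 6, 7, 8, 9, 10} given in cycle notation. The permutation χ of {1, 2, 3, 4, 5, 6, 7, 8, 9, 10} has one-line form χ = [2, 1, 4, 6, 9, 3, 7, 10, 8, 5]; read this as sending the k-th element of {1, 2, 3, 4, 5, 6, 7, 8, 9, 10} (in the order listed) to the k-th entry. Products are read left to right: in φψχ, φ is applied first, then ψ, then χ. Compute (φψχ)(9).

Apply the permutations in order: φ(9) = 1, then ψ(1) = 5, then χ(5) = 9. So (φψχ)(9) = 9.

9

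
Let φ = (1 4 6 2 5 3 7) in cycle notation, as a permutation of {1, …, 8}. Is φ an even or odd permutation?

even

The cycle lengths are 7, 1.
A cycle is odd iff its length is even; φ has 0 even-length cycles, so sgn(φ) = (−1)^0 and φ is even.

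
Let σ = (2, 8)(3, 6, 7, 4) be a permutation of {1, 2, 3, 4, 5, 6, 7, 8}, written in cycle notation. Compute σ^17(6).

6 lies in the 4-cycle (3, 6, 7, 4).
On a 4-cycle, σ^4 is the identity, so σ^17 = σ^1 there (17 ≡ 1 mod 4).
Stepping 1 place around the cycle: 6 → 7.

7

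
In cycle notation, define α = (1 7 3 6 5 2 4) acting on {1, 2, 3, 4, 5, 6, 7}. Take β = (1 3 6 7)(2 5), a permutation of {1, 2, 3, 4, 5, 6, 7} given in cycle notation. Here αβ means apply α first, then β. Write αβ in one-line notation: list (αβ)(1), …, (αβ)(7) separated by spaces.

(αβ)(x) = β(α(x)). Computing each image: β(α(1)) = β(7) = 1, β(α(2)) = β(4) = 4, β(α(3)) = β(6) = 7, β(α(4)) = β(1) = 3, β(α(5)) = β(2) = 5, β(α(6)) = β(5) = 2, β(α(7)) = β(3) = 6.
Hence αβ = [1 4 7 3 5 2 6].

1 4 7 3 5 2 6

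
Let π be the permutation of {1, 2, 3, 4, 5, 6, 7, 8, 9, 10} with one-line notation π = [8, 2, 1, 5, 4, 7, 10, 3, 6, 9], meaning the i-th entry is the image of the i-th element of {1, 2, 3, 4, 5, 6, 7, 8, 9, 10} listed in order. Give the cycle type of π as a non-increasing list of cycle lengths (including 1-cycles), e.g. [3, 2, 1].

The disjoint cycles are (1 8 3)(2)(4 5)(6 7 10 9), with lengths 4, 3, 2, 1 in non-increasing order.

[4, 3, 2, 1]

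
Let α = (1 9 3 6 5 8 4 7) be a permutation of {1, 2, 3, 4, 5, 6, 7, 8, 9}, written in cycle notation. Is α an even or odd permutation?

The cycle lengths are 8, 1.
A cycle of length ℓ contributes ℓ−1 transpositions, so α is a product of 7 transpositions — odd.

odd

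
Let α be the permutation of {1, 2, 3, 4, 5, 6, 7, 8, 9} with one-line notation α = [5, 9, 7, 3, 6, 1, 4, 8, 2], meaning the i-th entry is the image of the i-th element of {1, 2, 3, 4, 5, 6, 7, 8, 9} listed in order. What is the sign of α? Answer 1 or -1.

In disjoint-cycle form the cycle lengths are 3, 3, 2, 1.
A cycle is odd iff its length is even; α has 1 even-length cycle, so sgn(α) = (−1)^1 and α is odd.

-1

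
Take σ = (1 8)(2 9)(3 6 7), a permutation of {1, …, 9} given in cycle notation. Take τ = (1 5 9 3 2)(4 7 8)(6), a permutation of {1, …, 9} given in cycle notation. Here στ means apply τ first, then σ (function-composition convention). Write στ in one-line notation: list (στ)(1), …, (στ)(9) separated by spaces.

5 8 9 3 2 7 1 4 6

Chase each element through τ then σ: 1 → 5 → 5; 2 → 1 → 8; 3 → 2 → 9; 4 → 7 → 3; 5 → 9 → 2; 6 → 6 → 7; 7 → 8 → 1; 8 → 4 → 4; 9 → 3 → 6.
So στ in one-line form is 5 8 9 3 2 7 1 4 6.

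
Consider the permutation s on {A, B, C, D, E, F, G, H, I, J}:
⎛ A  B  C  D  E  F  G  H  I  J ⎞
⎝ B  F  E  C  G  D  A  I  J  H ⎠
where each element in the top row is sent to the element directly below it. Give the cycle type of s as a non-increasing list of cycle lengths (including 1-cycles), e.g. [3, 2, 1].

[7, 3]

The disjoint cycles are (A, B, F, D, C, E, G)(H, I, J), with lengths 7, 3 in non-increasing order.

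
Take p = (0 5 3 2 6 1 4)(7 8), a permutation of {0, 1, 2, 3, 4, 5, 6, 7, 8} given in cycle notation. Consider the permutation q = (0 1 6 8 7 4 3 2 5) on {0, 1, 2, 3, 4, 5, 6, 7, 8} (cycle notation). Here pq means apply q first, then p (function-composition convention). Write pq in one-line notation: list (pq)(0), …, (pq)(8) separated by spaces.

For each element, apply q then p: 0 → 1 → 4; 1 → 6 → 1; 2 → 5 → 3; 3 → 2 → 6; 4 → 3 → 2; 5 → 0 → 5; 6 → 8 → 7; 7 → 4 → 0; 8 → 7 → 8.
Collecting the images, pq = [4 1 3 6 2 5 7 0 8].

4 1 3 6 2 5 7 0 8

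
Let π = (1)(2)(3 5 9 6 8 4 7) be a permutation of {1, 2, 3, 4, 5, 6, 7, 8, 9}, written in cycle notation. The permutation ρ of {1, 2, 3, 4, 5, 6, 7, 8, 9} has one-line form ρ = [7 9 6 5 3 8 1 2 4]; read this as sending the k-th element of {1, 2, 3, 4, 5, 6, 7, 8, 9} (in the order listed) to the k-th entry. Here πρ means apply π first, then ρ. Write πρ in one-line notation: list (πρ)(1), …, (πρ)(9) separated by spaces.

For each element, apply π then ρ: 1 → 1 → 7; 2 → 2 → 9; 3 → 5 → 3; 4 → 7 → 1; 5 → 9 → 4; 6 → 8 → 2; 7 → 3 → 6; 8 → 4 → 5; 9 → 6 → 8.
So πρ in one-line form is 7 9 3 1 4 2 6 5 8.

7 9 3 1 4 2 6 5 8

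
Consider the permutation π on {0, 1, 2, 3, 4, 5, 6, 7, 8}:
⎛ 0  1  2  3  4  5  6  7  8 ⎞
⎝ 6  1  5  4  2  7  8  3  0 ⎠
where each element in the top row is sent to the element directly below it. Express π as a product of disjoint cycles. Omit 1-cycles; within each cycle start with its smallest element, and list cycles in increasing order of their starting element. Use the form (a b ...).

Start at 0 and follow images: 0 → 6 → 8 → 0, giving the cycle (0 6 8).
Continuing from each remaining unvisited element yields (0 6 8)(2 5 7 3 4).

(0 6 8)(2 5 7 3 4)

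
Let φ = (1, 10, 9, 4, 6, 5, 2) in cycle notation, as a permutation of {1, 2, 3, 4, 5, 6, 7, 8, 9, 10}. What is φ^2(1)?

9

1 lies in the 7-cycle (1, 10, 9, 4, 6, 5, 2).
Stepping 2 places around the cycle: 1 → 10 → 9.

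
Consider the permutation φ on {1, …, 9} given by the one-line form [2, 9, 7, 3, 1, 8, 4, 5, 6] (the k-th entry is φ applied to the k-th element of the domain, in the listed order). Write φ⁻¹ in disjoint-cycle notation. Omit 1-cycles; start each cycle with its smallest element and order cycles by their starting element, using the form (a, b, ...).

The cycle decomposition of φ is (1, 2, 9, 6, 8, 5)(3, 7, 4).
The inverse reverses every cycle; in canonical form, φ⁻¹ = (1, 5, 8, 6, 9, 2)(3, 4, 7).

(1, 5, 8, 6, 9, 2)(3, 4, 7)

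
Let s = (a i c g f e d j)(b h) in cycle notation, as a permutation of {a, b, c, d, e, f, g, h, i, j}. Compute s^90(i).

g

i lies in the 8-cycle (a i c g f e d j).
Powers repeat with period 8 on this cycle, and 90 mod 8 = 2, so s^90(i) = s^2(i).
Stepping 2 places around the cycle: i → c → g.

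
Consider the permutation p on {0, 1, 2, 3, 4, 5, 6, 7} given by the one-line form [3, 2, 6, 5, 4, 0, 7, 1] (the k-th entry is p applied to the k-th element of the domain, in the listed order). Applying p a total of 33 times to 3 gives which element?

3

Tracing 3 → 5 → … returns to 3 after 3 steps, so 3 lies in a 3-cycle (0, 3, 5).
On a 3-cycle, p^3 is the identity, so p^33 = p^0 there (33 ≡ 0 mod 3).
So p^33(3) = 3.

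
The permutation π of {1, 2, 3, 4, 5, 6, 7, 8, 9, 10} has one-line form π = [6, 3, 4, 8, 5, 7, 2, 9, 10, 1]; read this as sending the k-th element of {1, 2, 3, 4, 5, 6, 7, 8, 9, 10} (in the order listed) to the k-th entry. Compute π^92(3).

Tracing 3 → 4 → … returns to 3 after 9 steps, so 3 lies in a 9-cycle (1, 6, 7, 2, 3, 4, 8, 9, 10).
Since the cycle has length 9, π^92 acts on it the same as π^2 (92 mod 9 = 2).
Stepping 2 places around the cycle: 3 → 4 → 8.

8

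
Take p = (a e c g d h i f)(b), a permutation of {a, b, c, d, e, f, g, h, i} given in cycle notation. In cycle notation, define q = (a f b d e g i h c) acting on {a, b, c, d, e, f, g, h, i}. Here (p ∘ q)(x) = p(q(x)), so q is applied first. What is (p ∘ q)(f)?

q(f) = b, then p(b) = b; composing gives (p ∘ q)(f) = b.

b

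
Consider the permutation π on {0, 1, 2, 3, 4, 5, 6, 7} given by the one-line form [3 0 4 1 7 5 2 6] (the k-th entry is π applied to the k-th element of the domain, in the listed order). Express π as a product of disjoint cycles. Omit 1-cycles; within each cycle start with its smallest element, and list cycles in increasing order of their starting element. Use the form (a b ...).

Start at 0 and follow images: 0 → 3 → 1 → 0, giving the cycle (0 3 1).
Repeating from the next unused element and collecting all non-trivial cycles gives (0 3 1)(2 4 7 6).

(0 3 1)(2 4 7 6)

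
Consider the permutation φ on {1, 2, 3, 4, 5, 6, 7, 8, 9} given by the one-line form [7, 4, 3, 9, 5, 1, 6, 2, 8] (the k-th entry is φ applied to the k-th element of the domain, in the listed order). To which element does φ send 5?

5

5 is element number 5 of the domain, and entry number 5 of the one-line form is 5, so φ(5) = 5.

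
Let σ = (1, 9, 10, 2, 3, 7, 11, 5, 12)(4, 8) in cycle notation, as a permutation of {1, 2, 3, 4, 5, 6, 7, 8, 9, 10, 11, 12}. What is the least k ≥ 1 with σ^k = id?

The cycle type of σ is (9, 2, 1).
Since disjoint cycles commute, ord(σ) = lcm(9, 2) = 18.

18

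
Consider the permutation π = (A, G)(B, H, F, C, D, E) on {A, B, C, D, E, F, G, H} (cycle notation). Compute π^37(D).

E

D lies in the 6-cycle (B, H, F, C, D, E).
Powers repeat with period 6 on this cycle, and 37 mod 6 = 1, so π^37(D) = π^1(D).
Stepping 1 place around the cycle: D → E.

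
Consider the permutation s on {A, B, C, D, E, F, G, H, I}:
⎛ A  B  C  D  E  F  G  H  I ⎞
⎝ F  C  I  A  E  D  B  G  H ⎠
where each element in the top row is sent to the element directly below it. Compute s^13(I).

Tracing I → H → … returns to I after 5 steps, so I lies in a 5-cycle (B C I H G).
Powers repeat with period 5 on this cycle, and 13 mod 5 = 3, so s^13(I) = s^3(I).
Advancing 3 steps from I: I → H → G → B.

B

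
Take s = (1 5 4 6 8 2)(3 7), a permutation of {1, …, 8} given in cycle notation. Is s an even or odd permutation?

even

The cycle lengths are 6, 2.
A cycle is odd iff its length is even; s has 2 even-length cycles, so sgn(s) = (−1)^2 and s is even.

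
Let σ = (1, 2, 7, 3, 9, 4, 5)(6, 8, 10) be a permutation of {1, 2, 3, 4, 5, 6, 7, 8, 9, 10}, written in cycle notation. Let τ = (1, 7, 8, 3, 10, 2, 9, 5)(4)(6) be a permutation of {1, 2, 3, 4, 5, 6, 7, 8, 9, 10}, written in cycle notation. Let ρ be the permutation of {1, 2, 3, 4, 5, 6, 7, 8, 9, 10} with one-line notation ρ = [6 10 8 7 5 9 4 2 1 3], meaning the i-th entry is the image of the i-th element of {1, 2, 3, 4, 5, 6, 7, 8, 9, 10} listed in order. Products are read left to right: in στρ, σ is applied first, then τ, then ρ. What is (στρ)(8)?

(στρ)(8) = ρ(τ(σ(8))). σ(8) = 10, then τ(10) = 2, then ρ(2) = 10, so the result is 10.

10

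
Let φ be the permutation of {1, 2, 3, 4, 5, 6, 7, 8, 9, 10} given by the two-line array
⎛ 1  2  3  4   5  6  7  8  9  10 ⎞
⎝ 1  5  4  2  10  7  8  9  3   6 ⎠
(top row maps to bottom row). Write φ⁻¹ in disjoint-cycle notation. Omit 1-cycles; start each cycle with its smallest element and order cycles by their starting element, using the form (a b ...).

First write φ in disjoint cycles: (2 5 10 6 7 8 9 3 4).
Reversing each cycle (and rotating so the smallest element leads) gives φ⁻¹ = (2 4 3 9 8 7 6 10 5).

(2 4 3 9 8 7 6 10 5)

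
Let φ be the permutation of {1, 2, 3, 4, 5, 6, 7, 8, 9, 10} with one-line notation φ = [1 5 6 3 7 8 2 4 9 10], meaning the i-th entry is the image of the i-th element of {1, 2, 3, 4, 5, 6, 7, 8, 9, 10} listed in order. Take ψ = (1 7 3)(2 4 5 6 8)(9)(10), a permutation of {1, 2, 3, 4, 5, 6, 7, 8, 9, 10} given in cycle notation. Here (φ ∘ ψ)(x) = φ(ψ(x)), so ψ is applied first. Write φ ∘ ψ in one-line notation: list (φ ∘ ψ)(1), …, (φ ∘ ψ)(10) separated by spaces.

2 3 1 7 8 4 6 5 9 10

Chase each element through ψ then φ: 1 → 7 → 2; 2 → 4 → 3; 3 → 1 → 1; 4 → 5 → 7; 5 → 6 → 8; 6 → 8 → 4; 7 → 3 → 6; 8 → 2 → 5; 9 → 9 → 9; 10 → 10 → 10.
So φ ∘ ψ in one-line form is 2 3 1 7 8 4 6 5 9 10.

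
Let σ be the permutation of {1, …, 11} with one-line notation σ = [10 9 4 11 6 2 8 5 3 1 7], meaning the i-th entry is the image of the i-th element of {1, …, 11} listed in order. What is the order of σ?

The disjoint-cycle form of σ has cycle lengths 9, 2.
The order is lcm(9, 2) = 18.

18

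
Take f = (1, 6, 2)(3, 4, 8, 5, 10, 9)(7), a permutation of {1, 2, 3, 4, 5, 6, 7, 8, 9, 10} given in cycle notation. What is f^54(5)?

5 lies in the 6-cycle (3, 4, 8, 5, 10, 9).
On a 6-cycle, f^6 is the identity, so f^54 = f^0 there (54 ≡ 0 mod 6).
So f^54(5) = 5.

5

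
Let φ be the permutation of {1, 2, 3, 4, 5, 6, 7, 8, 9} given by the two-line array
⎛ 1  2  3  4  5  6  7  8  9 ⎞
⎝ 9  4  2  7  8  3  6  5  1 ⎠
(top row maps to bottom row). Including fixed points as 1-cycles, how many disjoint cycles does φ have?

The cycle decomposition is (1 9)(2 4 7 6 3)(5 8), which has 3 cycles (counting 1-cycles).

3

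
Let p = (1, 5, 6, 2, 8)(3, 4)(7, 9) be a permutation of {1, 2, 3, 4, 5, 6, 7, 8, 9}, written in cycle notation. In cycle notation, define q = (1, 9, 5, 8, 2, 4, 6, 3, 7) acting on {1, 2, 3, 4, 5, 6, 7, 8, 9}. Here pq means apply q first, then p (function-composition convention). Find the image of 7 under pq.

q(7) = 1, then p(1) = 5; composing gives (pq)(7) = 5.

5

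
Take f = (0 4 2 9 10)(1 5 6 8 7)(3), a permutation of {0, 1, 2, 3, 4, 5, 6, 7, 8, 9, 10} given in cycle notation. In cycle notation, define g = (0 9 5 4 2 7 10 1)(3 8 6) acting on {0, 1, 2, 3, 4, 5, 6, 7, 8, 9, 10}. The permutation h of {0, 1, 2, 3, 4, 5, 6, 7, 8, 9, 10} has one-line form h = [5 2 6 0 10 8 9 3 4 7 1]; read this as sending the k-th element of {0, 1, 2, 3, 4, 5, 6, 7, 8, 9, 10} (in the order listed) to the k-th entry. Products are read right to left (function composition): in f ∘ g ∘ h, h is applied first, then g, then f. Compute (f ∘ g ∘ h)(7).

Apply the permutations in order: h(7) = 3, then g(3) = 8, then f(8) = 7. So (f ∘ g ∘ h)(7) = 7.

7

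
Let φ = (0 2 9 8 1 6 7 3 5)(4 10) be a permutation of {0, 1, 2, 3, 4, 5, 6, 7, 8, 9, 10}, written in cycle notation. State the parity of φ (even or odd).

odd

The cycle lengths are 9, 2.
A cycle of length ℓ contributes ℓ−1 transpositions, so φ is a product of 8 + 1 = 9 transpositions — odd.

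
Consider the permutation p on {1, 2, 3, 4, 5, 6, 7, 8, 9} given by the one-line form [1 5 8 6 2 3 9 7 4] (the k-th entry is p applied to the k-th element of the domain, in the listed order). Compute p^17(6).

Tracing 6 → 3 → … returns to 6 after 6 steps, so 6 lies in a 6-cycle (3 8 7 9 4 6).
Since the cycle has length 6, p^17 acts on it the same as p^5 (17 mod 6 = 5).
Stepping 5 places around the cycle: 6 → 3 → 8 → 7 → 9 → 4.

4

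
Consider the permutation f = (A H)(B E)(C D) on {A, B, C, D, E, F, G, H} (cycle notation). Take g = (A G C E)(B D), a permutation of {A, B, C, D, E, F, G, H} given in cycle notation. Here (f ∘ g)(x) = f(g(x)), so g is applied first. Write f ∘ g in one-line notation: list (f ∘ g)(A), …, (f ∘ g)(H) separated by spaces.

G C B E H F D A

(f ∘ g)(x) = f(g(x)). Computing each image: f(g(A)) = f(G) = G, f(g(B)) = f(D) = C, f(g(C)) = f(E) = B, f(g(D)) = f(B) = E, f(g(E)) = f(A) = H, f(g(F)) = f(F) = F, f(g(G)) = f(C) = D, f(g(H)) = f(H) = A.
Hence f ∘ g = [G C B E H F D A].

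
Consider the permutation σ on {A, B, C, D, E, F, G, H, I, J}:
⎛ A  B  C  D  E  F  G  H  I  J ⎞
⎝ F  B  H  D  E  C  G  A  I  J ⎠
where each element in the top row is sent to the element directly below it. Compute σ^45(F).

Tracing F → C → … returns to F after 4 steps, so F lies in a 4-cycle (A, F, C, H).
Since the cycle has length 4, σ^45 acts on it the same as σ^1 (45 mod 4 = 1).
Advancing 1 step from F: F → C.

C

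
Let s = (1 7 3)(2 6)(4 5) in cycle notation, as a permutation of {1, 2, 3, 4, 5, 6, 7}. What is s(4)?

5

Within (4 5), 4 ↦ 5.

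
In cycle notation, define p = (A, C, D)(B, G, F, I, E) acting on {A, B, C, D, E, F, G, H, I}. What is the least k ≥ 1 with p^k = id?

The disjoint cycles have lengths 5, 3, 1.
The order of p is the least common multiple of its cycle lengths: lcm(5, 3) = 15.

15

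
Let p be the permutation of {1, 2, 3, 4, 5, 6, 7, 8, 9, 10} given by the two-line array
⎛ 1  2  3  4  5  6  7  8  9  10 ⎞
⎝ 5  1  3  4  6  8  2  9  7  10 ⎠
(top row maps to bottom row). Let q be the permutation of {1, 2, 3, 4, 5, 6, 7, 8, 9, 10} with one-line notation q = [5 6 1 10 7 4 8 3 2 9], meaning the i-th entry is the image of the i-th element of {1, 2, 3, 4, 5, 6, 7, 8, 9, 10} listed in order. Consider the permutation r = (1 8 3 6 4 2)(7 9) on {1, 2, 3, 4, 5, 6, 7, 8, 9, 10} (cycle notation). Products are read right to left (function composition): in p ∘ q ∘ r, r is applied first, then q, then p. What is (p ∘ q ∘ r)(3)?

Chase 3: r(3) = 6; q(6) = 4; p(4) = 4. Hence (p ∘ q ∘ r)(3) = 4.

4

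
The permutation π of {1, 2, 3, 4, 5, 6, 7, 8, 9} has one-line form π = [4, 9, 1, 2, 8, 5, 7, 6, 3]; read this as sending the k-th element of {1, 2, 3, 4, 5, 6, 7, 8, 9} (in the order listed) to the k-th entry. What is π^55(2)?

Tracing 2 → 9 → … returns to 2 after 5 steps, so 2 lies in a 5-cycle (1, 4, 2, 9, 3).
On a 5-cycle, π^5 is the identity, so π^55 = π^0 there (55 ≡ 0 mod 5).
So π^55(2) = 2.

2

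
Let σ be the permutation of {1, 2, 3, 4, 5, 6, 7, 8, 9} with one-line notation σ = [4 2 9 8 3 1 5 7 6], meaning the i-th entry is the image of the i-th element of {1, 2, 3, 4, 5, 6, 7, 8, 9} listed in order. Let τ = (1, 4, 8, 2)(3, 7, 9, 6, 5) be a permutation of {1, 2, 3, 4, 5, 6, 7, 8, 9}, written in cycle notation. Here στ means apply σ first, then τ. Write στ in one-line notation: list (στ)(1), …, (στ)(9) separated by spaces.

Chase each element through σ then τ: 1 → 4 → 8; 2 → 2 → 1; 3 → 9 → 6; 4 → 8 → 2; 5 → 3 → 7; 6 → 1 → 4; 7 → 5 → 3; 8 → 7 → 9; 9 → 6 → 5.
Collecting the images, στ = [8 1 6 2 7 4 3 9 5].

8 1 6 2 7 4 3 9 5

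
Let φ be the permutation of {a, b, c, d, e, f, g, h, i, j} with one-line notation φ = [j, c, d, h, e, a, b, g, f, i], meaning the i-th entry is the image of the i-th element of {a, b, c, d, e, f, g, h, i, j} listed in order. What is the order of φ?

20

Writing φ as disjoint cycles, the cycle lengths are 5, 4, 1.
The order is lcm(5, 4) = 20.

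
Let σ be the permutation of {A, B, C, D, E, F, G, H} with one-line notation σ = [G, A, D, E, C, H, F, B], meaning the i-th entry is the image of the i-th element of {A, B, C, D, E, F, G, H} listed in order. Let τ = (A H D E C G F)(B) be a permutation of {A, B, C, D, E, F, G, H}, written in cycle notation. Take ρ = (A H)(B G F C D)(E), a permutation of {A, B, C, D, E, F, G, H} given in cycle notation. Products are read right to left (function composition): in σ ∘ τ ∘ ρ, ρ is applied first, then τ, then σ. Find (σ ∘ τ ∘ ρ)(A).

E

(σ ∘ τ ∘ ρ)(A) = σ(τ(ρ(A))). ρ(A) = H, then τ(H) = D, then σ(D) = E, so the result is E.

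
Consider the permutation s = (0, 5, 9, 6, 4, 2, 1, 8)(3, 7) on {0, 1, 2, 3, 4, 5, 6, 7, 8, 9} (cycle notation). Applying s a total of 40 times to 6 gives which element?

6

6 lies in the 8-cycle (0, 5, 9, 6, 4, 2, 1, 8).
Since the cycle has length 8, s^40 acts on it the same as s^0 (40 mod 8 = 0).
So s^40(6) = 6.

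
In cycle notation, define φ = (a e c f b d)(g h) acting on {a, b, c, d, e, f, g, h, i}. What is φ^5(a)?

a lies in the 6-cycle (a e c f b d).
Advancing 5 steps from a: a → e → c → f → b → d.

d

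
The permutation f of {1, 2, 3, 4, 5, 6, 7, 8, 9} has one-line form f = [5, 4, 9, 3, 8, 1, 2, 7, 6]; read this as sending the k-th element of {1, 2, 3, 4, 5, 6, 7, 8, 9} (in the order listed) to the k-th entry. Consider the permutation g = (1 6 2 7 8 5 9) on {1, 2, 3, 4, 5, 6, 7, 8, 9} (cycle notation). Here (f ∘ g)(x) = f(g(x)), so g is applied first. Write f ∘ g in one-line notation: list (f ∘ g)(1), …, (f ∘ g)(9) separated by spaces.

(f ∘ g)(x) = f(g(x)). Computing each image: f(g(1)) = f(6) = 1, f(g(2)) = f(7) = 2, f(g(3)) = f(3) = 9, f(g(4)) = f(4) = 3, f(g(5)) = f(9) = 6, f(g(6)) = f(2) = 4, f(g(7)) = f(8) = 7, f(g(8)) = f(5) = 8, f(g(9)) = f(1) = 5.
Hence f ∘ g = [1 2 9 3 6 4 7 8 5].

1 2 9 3 6 4 7 8 5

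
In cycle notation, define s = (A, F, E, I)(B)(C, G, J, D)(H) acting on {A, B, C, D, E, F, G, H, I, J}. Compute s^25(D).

D lies in the 4-cycle (C, G, J, D).
On a 4-cycle, s^4 is the identity, so s^25 = s^1 there (25 ≡ 1 mod 4).
Advancing 1 step from D: D → C.

C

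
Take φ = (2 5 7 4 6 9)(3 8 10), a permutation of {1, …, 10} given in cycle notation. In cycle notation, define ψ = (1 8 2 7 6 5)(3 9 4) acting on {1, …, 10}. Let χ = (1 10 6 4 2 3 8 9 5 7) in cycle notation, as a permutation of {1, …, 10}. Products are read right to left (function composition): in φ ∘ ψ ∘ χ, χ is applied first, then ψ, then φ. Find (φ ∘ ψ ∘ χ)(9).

Apply the permutations in order: χ(9) = 5, then ψ(5) = 1, then φ(1) = 1. So (φ ∘ ψ ∘ χ)(9) = 1.

1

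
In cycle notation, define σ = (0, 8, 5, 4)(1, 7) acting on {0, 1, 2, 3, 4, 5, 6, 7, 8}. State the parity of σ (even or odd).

even

The cycle lengths are 4, 2, 1, 1, 1.
A cycle is odd iff its length is even; σ has 2 even-length cycles, so sgn(σ) = (−1)^2 and σ is even.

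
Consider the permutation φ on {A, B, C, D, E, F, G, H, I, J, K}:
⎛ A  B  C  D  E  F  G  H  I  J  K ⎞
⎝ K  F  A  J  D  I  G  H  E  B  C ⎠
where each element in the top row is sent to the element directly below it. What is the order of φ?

Decomposing into disjoint cycles gives cycle lengths 6, 3, 1, 1.
Since disjoint cycles commute, ord(φ) = lcm(6, 3) = 6.

6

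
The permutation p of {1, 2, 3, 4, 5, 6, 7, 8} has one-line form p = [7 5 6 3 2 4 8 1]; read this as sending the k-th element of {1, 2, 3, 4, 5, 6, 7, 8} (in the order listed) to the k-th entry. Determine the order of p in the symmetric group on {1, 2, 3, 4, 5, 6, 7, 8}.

6

Decomposing into disjoint cycles gives cycle lengths 3, 3, 2.
The order is lcm(3, 3, 2) = 6.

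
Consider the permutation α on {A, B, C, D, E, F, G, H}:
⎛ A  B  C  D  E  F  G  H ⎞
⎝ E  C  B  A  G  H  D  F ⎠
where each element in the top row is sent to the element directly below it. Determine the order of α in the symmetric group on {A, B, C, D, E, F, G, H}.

The disjoint-cycle form of α has cycle lengths 4, 2, 2.
The order is lcm(4, 2, 2) = 4.

4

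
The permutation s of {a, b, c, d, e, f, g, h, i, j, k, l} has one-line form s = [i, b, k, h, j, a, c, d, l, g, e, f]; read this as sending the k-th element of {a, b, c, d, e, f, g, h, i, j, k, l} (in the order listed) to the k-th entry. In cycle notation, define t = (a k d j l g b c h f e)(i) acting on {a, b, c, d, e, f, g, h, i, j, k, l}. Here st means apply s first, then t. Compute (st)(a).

i

First apply s: s(a) = i, then t(i) = i. Thus (st)(a) = i.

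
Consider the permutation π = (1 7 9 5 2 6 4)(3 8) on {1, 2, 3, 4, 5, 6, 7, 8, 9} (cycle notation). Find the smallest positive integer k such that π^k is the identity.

The cycle type of π is (7, 2).
The order of π is the least common multiple of its cycle lengths: lcm(7, 2) = 14.

14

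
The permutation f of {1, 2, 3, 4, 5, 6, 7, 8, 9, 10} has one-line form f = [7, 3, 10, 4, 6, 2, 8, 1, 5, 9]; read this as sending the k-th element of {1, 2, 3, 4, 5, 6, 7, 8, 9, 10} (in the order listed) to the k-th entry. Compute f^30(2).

2

Tracing 2 → 3 → … returns to 2 after 6 steps, so 2 lies in a 6-cycle (2 3 10 9 5 6).
Powers repeat with period 6 on this cycle, and 30 mod 6 = 0, so f^30(2) = f^0(2).
So f^30(2) = 2.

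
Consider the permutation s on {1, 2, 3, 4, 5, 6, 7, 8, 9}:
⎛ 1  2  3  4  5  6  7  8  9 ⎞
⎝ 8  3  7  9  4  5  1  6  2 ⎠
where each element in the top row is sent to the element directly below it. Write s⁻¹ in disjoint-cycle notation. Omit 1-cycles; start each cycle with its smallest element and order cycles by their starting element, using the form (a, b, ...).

The cycle decomposition of s is (1, 8, 6, 5, 4, 9, 2, 3, 7).
Reversing each cycle (and rotating so the smallest element leads) gives s⁻¹ = (1, 7, 3, 2, 9, 4, 5, 6, 8).

(1, 7, 3, 2, 9, 4, 5, 6, 8)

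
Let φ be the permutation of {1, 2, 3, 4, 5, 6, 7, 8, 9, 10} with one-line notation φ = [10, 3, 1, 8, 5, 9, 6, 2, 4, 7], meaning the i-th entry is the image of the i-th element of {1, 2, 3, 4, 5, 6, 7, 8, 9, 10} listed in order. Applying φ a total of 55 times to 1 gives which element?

Tracing 1 → 10 → … returns to 1 after 9 steps, so 1 lies in a 9-cycle (1, 10, 7, 6, 9, 4, 8, 2, 3).
Since the cycle has length 9, φ^55 acts on it the same as φ^1 (55 mod 9 = 1).
Advancing 1 step from 1: 1 → 10.

10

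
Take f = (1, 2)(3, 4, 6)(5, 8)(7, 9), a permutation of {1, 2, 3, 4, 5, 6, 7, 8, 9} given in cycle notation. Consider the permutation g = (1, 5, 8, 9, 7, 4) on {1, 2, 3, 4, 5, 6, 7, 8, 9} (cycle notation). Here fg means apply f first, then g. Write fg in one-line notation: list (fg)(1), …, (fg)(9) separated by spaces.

Chase each element through f then g: 1 → 2 → 2; 2 → 1 → 5; 3 → 4 → 1; 4 → 6 → 6; 5 → 8 → 9; 6 → 3 → 3; 7 → 9 → 7; 8 → 5 → 8; 9 → 7 → 4.
Collecting the images, fg = [2 5 1 6 9 3 7 8 4].

2 5 1 6 9 3 7 8 4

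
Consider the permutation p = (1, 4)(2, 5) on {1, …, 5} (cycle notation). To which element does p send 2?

5

Within (2, 5), 2 ↦ 5.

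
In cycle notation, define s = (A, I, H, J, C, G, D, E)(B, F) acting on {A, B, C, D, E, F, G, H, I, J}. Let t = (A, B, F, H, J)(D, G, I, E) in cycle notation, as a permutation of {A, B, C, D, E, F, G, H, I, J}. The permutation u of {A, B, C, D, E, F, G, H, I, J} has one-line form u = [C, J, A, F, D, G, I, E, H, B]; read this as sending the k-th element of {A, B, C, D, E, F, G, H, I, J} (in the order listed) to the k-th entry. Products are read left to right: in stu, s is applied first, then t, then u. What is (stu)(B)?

E

Apply the permutations in order: s(B) = F, then t(F) = H, then u(H) = E. So (stu)(B) = E.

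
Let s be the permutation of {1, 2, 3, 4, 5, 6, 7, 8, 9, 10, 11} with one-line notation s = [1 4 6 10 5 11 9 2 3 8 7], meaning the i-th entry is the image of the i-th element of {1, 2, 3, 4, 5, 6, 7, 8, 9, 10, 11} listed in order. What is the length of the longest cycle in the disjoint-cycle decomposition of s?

Decomposing into disjoint cycles gives (2, 4, 10, 8)(3, 6, 11, 7, 9); the longest has length 5.

5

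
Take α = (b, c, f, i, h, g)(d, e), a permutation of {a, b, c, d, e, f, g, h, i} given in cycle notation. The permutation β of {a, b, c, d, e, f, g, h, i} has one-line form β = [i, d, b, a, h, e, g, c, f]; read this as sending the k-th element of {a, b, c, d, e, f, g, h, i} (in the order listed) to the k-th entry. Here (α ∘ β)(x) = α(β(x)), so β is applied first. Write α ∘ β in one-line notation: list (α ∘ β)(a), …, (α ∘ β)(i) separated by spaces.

For each element, apply β then α: a → i → h; b → d → e; c → b → c; d → a → a; e → h → g; f → e → d; g → g → b; h → c → f; i → f → i.
So α ∘ β in one-line form is h e c a g d b f i.

h e c a g d b f i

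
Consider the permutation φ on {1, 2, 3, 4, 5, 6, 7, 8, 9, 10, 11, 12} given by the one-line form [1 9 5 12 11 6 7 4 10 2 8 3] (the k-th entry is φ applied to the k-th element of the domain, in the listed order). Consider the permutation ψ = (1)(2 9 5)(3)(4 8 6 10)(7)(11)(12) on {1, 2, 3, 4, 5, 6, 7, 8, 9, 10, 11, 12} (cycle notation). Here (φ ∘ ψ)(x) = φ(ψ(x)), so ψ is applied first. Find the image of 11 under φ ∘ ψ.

First apply ψ: ψ(11) = 11, then φ(11) = 8. Thus (φ ∘ ψ)(11) = 8.

8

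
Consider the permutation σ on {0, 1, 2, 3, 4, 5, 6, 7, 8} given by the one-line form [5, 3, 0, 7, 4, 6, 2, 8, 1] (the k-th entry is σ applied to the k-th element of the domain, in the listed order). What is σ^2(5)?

Tracing 5 → 6 → … returns to 5 after 4 steps, so 5 lies in a 4-cycle (0, 5, 6, 2).
Advancing 2 steps from 5: 5 → 6 → 2.

2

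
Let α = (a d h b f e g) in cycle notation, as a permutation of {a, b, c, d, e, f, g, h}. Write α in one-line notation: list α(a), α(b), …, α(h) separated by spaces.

Each element maps to the next entry in its cycle (wrapping to the front): a↦d, b↦f, c↦c, d↦h, e↦g, f↦e, g↦a, h↦b.
Listing these in domain order gives d f c h g e a b.

d f c h g e a b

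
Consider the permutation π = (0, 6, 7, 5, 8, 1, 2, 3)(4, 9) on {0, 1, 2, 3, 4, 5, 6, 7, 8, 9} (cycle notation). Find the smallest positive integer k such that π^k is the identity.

8

The cycle type of π is (8, 2).
The order is lcm(8, 2) = 8.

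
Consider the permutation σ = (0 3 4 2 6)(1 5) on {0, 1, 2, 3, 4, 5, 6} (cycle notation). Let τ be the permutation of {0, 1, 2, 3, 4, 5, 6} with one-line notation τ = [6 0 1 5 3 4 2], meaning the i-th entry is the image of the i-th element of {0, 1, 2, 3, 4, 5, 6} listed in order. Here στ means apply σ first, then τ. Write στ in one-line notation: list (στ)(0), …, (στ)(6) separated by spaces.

5 4 2 3 1 0 6

(στ)(x) = τ(σ(x)). Computing each image: τ(σ(0)) = τ(3) = 5, τ(σ(1)) = τ(5) = 4, τ(σ(2)) = τ(6) = 2, τ(σ(3)) = τ(4) = 3, τ(σ(4)) = τ(2) = 1, τ(σ(5)) = τ(1) = 0, τ(σ(6)) = τ(0) = 6.
Hence στ = [5 4 2 3 1 0 6].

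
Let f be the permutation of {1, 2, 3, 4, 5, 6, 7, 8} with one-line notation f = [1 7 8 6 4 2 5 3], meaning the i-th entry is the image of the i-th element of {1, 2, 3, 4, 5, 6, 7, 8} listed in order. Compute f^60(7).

Tracing 7 → 5 → … returns to 7 after 5 steps, so 7 lies in a 5-cycle (2, 7, 5, 4, 6).
Since the cycle has length 5, f^60 acts on it the same as f^0 (60 mod 5 = 0).
So f^60(7) = 7.

7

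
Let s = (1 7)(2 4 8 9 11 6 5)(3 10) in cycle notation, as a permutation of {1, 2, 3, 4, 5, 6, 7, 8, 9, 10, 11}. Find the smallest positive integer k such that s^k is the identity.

14

The disjoint cycles have lengths 7, 2, 2.
Since disjoint cycles commute, ord(s) = lcm(7, 2, 2) = 14.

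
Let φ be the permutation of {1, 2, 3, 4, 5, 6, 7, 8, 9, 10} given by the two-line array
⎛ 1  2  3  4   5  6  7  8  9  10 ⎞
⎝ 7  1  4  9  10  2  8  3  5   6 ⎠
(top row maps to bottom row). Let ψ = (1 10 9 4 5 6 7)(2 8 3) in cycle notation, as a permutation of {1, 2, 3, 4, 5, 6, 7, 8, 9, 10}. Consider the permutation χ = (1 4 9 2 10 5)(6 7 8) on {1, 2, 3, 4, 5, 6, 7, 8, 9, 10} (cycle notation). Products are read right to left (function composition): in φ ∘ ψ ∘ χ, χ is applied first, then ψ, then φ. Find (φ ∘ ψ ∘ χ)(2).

5

(φ ∘ ψ ∘ χ)(2) = φ(ψ(χ(2))). χ(2) = 10, then ψ(10) = 9, then φ(9) = 5, so the result is 5.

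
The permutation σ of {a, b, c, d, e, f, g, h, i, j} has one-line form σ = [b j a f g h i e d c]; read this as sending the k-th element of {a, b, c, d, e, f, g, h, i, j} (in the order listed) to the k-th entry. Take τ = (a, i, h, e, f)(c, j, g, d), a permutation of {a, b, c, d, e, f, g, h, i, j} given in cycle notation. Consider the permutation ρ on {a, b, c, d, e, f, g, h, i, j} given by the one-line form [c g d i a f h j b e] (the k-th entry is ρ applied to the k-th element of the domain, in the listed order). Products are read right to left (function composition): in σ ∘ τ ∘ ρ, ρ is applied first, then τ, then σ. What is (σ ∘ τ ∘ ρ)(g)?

Apply the permutations in order: ρ(g) = h, then τ(h) = e, then σ(e) = g. So (σ ∘ τ ∘ ρ)(g) = g.

g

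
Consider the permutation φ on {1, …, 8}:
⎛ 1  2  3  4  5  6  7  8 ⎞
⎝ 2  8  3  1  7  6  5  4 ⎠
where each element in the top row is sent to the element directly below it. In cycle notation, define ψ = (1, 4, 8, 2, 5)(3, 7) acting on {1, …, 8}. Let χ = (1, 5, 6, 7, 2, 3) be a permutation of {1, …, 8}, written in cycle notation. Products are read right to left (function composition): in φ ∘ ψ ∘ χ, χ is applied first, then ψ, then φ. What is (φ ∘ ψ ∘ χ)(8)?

Chase 8: χ(8) = 8; ψ(8) = 2; φ(2) = 8. Hence (φ ∘ ψ ∘ χ)(8) = 8.

8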